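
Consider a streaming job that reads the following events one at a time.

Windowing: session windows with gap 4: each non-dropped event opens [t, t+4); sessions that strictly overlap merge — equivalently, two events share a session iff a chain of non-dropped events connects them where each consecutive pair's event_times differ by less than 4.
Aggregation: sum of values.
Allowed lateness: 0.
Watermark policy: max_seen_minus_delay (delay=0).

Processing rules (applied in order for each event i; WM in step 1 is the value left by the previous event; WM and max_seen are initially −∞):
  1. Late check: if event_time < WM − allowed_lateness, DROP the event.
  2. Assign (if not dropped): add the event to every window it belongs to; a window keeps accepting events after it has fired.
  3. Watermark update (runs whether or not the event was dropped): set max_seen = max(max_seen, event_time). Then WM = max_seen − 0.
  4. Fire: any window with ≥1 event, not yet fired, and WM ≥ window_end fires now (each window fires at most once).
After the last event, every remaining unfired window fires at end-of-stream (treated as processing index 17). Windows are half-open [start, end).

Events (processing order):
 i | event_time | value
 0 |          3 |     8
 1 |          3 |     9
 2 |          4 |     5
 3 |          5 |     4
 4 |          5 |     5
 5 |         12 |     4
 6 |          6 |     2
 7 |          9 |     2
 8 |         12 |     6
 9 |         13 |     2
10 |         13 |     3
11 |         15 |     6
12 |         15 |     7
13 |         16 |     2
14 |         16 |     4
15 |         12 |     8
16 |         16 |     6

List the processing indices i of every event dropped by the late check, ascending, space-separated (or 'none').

6 7 15

i=0 t=3 v=8: → [3,7); WM=3
i=1 t=3 v=9: → [3,7); WM=3
i=2 t=4 v=5: → [3,8); WM=4
i=3 t=5 v=4: → [3,9); WM=5
i=4 t=5 v=5: → [3,9); WM=5
i=5 t=12 v=4: → [12,16); WM=12
i=6 t=6 v=2: DROP (t<12-0); WM=12
i=7 t=9 v=2: DROP (t<12-0); WM=12
i=8 t=12 v=6: → [12,16); WM=12
i=9 t=13 v=2: → [12,17); WM=13
i=10 t=13 v=3: → [12,17); WM=13
i=11 t=15 v=6: → [12,19); WM=15
i=12 t=15 v=7: → [12,19); WM=15
i=13 t=16 v=2: → [12,20); WM=16
i=14 t=16 v=4: → [12,20); WM=16
i=15 t=12 v=8: DROP (t<16-0); WM=16
i=16 t=16 v=6: → [12,20); WM=16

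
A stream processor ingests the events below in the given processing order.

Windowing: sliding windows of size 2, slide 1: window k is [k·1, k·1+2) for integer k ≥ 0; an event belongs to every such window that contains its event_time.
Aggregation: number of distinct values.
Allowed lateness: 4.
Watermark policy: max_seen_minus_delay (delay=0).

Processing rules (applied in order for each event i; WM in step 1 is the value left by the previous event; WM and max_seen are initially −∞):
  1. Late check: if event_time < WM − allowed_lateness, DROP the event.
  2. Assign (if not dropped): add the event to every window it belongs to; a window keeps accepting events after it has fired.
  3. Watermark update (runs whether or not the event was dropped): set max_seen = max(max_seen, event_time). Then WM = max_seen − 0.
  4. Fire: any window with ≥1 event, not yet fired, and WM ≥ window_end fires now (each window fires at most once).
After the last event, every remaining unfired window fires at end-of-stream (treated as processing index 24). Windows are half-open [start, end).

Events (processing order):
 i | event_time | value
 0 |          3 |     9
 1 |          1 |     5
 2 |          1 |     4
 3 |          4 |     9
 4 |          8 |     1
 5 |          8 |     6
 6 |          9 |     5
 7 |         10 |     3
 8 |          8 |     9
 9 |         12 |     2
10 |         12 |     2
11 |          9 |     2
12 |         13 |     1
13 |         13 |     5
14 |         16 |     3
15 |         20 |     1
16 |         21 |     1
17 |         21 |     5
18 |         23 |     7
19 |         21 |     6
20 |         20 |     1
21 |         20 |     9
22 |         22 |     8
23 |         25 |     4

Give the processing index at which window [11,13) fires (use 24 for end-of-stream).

12

i=0 t=3 v=9: → [3,5),[2,4); WM=3
i=1 t=1 v=5: → [1,3),[0,2); WM=3; [0,2) fires=1 [1,3) fires=1
i=2 t=1 v=4: → [1,3),[0,2); WM=3
i=3 t=4 v=9: → [4,6),[3,5); WM=4; [2,4) fires=1
i=4 t=8 v=1: → [8,10),[7,9); WM=8; [3,5) fires=1 [4,6) fires=1
i=5 t=8 v=6: → [8,10),[7,9); WM=8
i=6 t=9 v=5: → [9,11),[8,10); WM=9; [7,9) fires=2
i=7 t=10 v=3: → [10,12),[9,11); WM=10; [8,10) fires=3
i=8 t=8 v=9: → [8,10),[7,9); WM=10
i=9 t=12 v=2: → [12,14),[11,13); WM=12; [9,11) fires=2 [10,12) fires=1
i=10 t=12 v=2: → [12,14),[11,13); WM=12
i=11 t=9 v=2: → [9,11),[8,10); WM=12
i=12 t=13 v=1: → [13,15),[12,14); WM=13; [11,13) fires=1
i=13 t=13 v=5: → [13,15),[12,14); WM=13
i=14 t=16 v=3: → [16,18),[15,17); WM=16; [12,14) fires=3 [13,15) fires=2
i=15 t=20 v=1: → [20,22),[19,21); WM=20; [15,17) fires=1 [16,18) fires=1
i=16 t=21 v=1: → [21,23),[20,22); WM=21; [19,21) fires=1
i=17 t=21 v=5: → [21,23),[20,22); WM=21
i=18 t=23 v=7: → [23,25),[22,24); WM=23; [20,22) fires=2 [21,23) fires=2
i=19 t=21 v=6: → [21,23),[20,22); WM=23
i=20 t=20 v=1: → [20,22),[19,21); WM=23
i=21 t=20 v=9: → [20,22),[19,21); WM=23
i=22 t=22 v=8: → [22,24),[21,23); WM=23
i=23 t=25 v=4: → [25,27),[24,26); WM=25; [22,24) fires=2 [23,25) fires=1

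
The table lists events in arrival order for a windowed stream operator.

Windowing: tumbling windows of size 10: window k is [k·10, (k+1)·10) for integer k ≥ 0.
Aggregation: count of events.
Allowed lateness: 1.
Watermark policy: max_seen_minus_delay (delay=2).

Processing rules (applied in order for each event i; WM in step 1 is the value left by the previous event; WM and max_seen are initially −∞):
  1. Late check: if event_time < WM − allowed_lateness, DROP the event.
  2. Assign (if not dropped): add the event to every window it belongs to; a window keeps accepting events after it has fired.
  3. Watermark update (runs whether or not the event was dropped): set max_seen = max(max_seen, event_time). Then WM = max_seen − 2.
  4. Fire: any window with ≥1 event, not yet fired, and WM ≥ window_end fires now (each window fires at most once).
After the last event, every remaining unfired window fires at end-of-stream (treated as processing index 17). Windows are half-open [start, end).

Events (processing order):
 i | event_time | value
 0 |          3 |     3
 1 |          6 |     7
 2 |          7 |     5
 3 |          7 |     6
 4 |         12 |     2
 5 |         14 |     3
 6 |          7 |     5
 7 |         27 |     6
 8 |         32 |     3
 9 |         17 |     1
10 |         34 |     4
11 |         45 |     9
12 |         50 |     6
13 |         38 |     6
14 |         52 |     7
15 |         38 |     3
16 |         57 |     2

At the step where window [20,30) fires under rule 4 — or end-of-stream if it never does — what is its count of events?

1

i=0 t=3 v=3: → [0,10); WM=1
i=1 t=6 v=7: → [0,10); WM=4
i=2 t=7 v=5: → [0,10); WM=5
i=3 t=7 v=6: → [0,10); WM=5
i=4 t=12 v=2: → [10,20); WM=10; [0,10) fires=4
i=5 t=14 v=3: → [10,20); WM=12
i=6 t=7 v=5: DROP (t<12-1); WM=12
i=7 t=27 v=6: → [20,30); WM=25; [10,20) fires=2
i=8 t=32 v=3: → [30,40); WM=30; [20,30) fires=1
i=9 t=17 v=1: DROP (t<30-1); WM=30
i=10 t=34 v=4: → [30,40); WM=32
i=11 t=45 v=9: → [40,50); WM=43; [30,40) fires=2
i=12 t=50 v=6: → [50,60); WM=48
i=13 t=38 v=6: DROP (t<48-1); WM=48
i=14 t=52 v=7: → [50,60); WM=50; [40,50) fires=1
i=15 t=38 v=3: DROP (t<50-1); WM=50
i=16 t=57 v=2: → [50,60); WM=55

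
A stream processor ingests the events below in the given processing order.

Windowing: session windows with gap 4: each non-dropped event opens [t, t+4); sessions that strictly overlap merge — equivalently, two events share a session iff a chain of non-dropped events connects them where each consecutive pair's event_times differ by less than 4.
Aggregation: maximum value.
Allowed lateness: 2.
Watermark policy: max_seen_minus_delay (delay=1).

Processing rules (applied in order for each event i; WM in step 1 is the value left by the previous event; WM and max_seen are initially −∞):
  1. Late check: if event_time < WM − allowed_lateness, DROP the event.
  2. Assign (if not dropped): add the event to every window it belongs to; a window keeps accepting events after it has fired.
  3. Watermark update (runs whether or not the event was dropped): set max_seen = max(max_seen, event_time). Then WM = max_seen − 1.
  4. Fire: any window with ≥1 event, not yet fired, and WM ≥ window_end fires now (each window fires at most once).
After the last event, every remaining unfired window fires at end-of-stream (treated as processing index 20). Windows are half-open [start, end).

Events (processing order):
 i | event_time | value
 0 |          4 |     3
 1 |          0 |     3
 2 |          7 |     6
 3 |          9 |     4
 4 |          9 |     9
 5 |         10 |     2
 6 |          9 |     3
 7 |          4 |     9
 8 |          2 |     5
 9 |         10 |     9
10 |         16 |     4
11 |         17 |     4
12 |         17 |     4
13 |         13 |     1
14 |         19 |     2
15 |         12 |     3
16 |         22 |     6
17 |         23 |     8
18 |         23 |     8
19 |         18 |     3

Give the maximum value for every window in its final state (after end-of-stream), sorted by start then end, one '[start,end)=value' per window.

i=0 t=4 v=3: → [4,8); WM=3
i=1 t=0 v=3: DROP (t<3-2); WM=3
i=2 t=7 v=6: → [4,11); WM=6
i=3 t=9 v=4: → [4,13); WM=8
i=4 t=9 v=9: → [4,13); WM=8
i=5 t=10 v=2: → [4,14); WM=9
i=6 t=9 v=3: → [4,14); WM=9
i=7 t=4 v=9: DROP (t<9-2); WM=9
i=8 t=2 v=5: DROP (t<9-2); WM=9
i=9 t=10 v=9: → [4,14); WM=9
i=10 t=16 v=4: → [16,20); WM=15
i=11 t=17 v=4: → [16,21); WM=16
i=12 t=17 v=4: → [16,21); WM=16
i=13 t=13 v=1: DROP (t<16-2); WM=16
i=14 t=19 v=2: → [16,23); WM=18
i=15 t=12 v=3: DROP (t<18-2); WM=18
i=16 t=22 v=6: → [16,26); WM=21
i=17 t=23 v=8: → [16,27); WM=22
i=18 t=23 v=8: → [16,27); WM=22
i=19 t=18 v=3: DROP (t<22-2); WM=22

[4,14)=9 [16,27)=8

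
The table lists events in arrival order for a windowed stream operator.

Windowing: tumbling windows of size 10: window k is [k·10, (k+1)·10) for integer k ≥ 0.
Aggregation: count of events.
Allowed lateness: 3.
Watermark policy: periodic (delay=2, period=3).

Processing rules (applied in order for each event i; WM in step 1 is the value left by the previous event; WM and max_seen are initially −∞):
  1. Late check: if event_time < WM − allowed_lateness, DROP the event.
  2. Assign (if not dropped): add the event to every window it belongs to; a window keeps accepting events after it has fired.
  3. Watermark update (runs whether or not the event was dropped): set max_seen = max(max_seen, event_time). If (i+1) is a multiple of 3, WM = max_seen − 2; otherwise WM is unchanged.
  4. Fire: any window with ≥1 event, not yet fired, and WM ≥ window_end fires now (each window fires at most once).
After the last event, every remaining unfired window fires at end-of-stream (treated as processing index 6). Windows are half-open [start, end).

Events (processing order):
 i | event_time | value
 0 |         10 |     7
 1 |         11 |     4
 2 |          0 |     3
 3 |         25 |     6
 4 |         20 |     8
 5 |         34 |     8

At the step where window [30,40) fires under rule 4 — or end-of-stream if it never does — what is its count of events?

1

i=0 t=10 v=7: → [10,20); WM=−∞
i=1 t=11 v=4: → [10,20); WM=−∞
i=2 t=0 v=3: → [0,10); WM=9
i=3 t=25 v=6: → [20,30); WM=9
i=4 t=20 v=8: → [20,30); WM=9
i=5 t=34 v=8: → [30,40); WM=32; [0,10) fires=1 [10,20) fires=2 [20,30) fires=2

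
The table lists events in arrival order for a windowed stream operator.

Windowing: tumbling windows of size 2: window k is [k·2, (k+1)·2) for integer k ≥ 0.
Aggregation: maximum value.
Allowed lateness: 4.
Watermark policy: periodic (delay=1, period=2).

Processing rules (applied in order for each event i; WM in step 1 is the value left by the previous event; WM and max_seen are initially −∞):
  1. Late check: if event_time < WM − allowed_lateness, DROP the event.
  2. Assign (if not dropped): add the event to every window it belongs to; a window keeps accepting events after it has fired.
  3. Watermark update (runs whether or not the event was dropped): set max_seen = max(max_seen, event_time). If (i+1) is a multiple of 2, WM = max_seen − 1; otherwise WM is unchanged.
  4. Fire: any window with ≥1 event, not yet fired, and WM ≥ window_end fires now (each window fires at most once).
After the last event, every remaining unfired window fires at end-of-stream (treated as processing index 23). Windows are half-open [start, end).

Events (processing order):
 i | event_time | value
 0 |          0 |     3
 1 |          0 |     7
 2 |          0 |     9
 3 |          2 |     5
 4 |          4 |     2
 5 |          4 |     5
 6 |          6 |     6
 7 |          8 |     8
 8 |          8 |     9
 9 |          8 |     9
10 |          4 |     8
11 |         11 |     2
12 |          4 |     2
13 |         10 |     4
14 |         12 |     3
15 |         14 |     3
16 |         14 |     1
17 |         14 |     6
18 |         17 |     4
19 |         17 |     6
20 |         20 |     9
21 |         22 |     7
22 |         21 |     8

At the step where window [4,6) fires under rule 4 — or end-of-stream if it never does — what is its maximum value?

i=0 t=0 v=3: → [0,2); WM=−∞
i=1 t=0 v=7: → [0,2); WM=-1
i=2 t=0 v=9: → [0,2); WM=-1
i=3 t=2 v=5: → [2,4); WM=1
i=4 t=4 v=2: → [4,6); WM=1
i=5 t=4 v=5: → [4,6); WM=3; [0,2) fires=9
i=6 t=6 v=6: → [6,8); WM=3
i=7 t=8 v=8: → [8,10); WM=7; [2,4) fires=5 [4,6) fires=5
i=8 t=8 v=9: → [8,10); WM=7
i=9 t=8 v=9: → [8,10); WM=7
i=10 t=4 v=8: → [4,6); WM=7
i=11 t=11 v=2: → [10,12); WM=10; [6,8) fires=6 [8,10) fires=9
i=12 t=4 v=2: DROP (t<10-4); WM=10
i=13 t=10 v=4: → [10,12); WM=10
i=14 t=12 v=3: → [12,14); WM=10
i=15 t=14 v=3: → [14,16); WM=13; [10,12) fires=4
i=16 t=14 v=1: → [14,16); WM=13
i=17 t=14 v=6: → [14,16); WM=13
i=18 t=17 v=4: → [16,18); WM=13
i=19 t=17 v=6: → [16,18); WM=16; [12,14) fires=3 [14,16) fires=6
i=20 t=20 v=9: → [20,22); WM=16
i=21 t=22 v=7: → [22,24); WM=21; [16,18) fires=6
i=22 t=21 v=8: → [20,22); WM=21

5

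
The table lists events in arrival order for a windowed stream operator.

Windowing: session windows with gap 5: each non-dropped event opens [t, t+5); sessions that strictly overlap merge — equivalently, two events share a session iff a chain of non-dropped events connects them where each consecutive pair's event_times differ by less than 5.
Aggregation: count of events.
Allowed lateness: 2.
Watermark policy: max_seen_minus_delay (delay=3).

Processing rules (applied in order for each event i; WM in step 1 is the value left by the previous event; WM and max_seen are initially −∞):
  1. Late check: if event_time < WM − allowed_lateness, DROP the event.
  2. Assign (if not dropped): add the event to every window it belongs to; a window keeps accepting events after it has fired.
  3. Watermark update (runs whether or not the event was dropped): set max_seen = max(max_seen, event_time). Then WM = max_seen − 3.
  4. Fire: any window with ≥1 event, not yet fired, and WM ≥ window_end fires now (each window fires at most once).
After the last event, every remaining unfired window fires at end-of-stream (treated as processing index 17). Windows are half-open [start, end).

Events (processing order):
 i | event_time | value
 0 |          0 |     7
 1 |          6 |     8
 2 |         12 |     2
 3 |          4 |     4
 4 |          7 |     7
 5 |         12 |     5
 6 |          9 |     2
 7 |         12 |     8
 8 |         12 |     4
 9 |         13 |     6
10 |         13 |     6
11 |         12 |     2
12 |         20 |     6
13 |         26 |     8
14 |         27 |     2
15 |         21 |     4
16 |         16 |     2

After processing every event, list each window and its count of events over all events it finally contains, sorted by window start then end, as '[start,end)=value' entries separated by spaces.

[0,5)=1 [6,18)=10 [20,25)=1 [26,32)=2

i=0 t=0 v=7: → [0,5); WM=-3
i=1 t=6 v=8: → [6,11); WM=3
i=2 t=12 v=2: → [12,17); WM=9
i=3 t=4 v=4: DROP (t<9-2); WM=9
i=4 t=7 v=7: → [6,12); WM=9
i=5 t=12 v=5: → [12,17); WM=9
i=6 t=9 v=2: → [6,17); WM=9
i=7 t=12 v=8: → [6,17); WM=9
i=8 t=12 v=4: → [6,17); WM=9
i=9 t=13 v=6: → [6,18); WM=10
i=10 t=13 v=6: → [6,18); WM=10
i=11 t=12 v=2: → [6,18); WM=10
i=12 t=20 v=6: → [20,25); WM=17
i=13 t=26 v=8: → [26,31); WM=23
i=14 t=27 v=2: → [26,32); WM=24
i=15 t=21 v=4: DROP (t<24-2); WM=24
i=16 t=16 v=2: DROP (t<24-2); WM=24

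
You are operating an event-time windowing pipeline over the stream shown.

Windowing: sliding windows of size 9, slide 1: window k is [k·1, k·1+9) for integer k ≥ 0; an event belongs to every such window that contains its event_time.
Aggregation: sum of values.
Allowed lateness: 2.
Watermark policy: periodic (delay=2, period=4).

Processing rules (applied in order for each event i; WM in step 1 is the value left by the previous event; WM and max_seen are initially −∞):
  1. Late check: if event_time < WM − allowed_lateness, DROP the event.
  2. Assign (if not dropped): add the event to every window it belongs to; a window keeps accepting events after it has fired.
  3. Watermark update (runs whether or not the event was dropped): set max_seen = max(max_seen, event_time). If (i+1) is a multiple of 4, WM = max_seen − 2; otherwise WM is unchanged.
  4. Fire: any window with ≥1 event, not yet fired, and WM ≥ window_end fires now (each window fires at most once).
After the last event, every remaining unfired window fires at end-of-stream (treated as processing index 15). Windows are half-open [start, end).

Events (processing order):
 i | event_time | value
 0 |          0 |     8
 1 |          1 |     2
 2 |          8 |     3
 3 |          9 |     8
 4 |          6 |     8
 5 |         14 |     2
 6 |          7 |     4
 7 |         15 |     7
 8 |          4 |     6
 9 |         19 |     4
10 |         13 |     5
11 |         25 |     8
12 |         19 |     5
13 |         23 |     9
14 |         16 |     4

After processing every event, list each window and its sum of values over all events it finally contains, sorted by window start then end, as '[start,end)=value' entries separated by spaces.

[0,9)=25 [1,10)=25 [2,11)=23 [3,12)=23 [4,13)=23 [5,14)=28 [6,15)=30 [7,16)=29 [8,17)=25 [9,18)=22 [10,19)=14 [11,20)=18 [12,21)=18 [13,22)=18 [14,23)=13 [15,24)=20 [16,25)=13 [17,26)=21 [18,27)=21 [19,28)=21 [20,29)=17 [21,30)=17 [22,31)=17 [23,32)=17 [24,33)=8 [25,34)=8

i=0 t=0 v=8: → [0,9); WM=−∞
i=1 t=1 v=2: → [1,10),[0,9); WM=−∞
i=2 t=8 v=3: → [8,17),[7,16),[6,15),[5,14),[4,13),[3,12),[2,11),[1,10),[0,9); WM=−∞
i=3 t=9 v=8: → [9,18),[8,17),[7,16),[6,15),[5,14),[4,13),[3,12),[2,11),[1,10); WM=7
i=4 t=6 v=8: → [6,15),[5,14),[4,13),[3,12),[2,11),[1,10),[0,9); WM=7
i=5 t=14 v=2: → [14,23),[13,22),[12,21),[11,20),[10,19),[9,18),[8,17),[7,16),[6,15); WM=7
i=6 t=7 v=4: → [7,16),[6,15),[5,14),[4,13),[3,12),[2,11),[1,10),[0,9); WM=7
i=7 t=15 v=7: → [15,24),[14,23),[13,22),[12,21),[11,20),[10,19),[9,18),[8,17),[7,16); WM=13; [0,9) fires=25 [1,10) fires=25 [2,11) fires=23 [3,12) fires=23 [4,13) fires=23
i=8 t=4 v=6: DROP (t<13-2); WM=13
i=9 t=19 v=4: → [19,28),[18,27),[17,26),[16,25),[15,24),[14,23),[13,22),[12,21),[11,20); WM=13
i=10 t=13 v=5: → [13,22),[12,21),[11,20),[10,19),[9,18),[8,17),[7,16),[6,15),[5,14); WM=13
i=11 t=25 v=8: → [25,34),[24,33),[23,32),[22,31),[21,30),[20,29),[19,28),[18,27),[17,26); WM=23; [5,14) fires=28 [6,15) fires=30 [7,16) fires=29 [8,17) fires=25 [9,18) fires=22 [10,19) fires=14 [11,20) fires=18 [12,21) fires=18 [13,22) fires=18 [14,23) fires=13
i=12 t=19 v=5: DROP (t<23-2); WM=23
i=13 t=23 v=9: → [23,32),[22,31),[21,30),[20,29),[19,28),[18,27),[17,26),[16,25),[15,24); WM=23
i=14 t=16 v=4: DROP (t<23-2); WM=23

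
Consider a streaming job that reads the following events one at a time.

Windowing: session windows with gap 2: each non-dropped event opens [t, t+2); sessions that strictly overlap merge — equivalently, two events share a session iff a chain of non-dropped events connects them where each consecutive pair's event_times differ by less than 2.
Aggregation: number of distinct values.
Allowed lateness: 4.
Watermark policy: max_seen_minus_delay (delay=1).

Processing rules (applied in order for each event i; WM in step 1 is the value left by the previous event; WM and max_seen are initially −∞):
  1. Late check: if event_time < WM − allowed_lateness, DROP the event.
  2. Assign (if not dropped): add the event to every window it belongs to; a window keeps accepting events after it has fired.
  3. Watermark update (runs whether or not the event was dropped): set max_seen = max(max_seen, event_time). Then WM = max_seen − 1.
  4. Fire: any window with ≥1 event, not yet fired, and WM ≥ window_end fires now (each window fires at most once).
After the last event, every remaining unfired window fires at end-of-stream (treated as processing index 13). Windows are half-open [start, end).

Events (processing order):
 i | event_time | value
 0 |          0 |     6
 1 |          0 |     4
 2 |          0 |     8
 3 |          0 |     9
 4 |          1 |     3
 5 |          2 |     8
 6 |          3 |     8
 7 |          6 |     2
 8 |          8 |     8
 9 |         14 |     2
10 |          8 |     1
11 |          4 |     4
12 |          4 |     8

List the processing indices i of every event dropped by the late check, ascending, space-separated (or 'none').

10 11 12

i=0 t=0 v=6: → [0,2); WM=-1
i=1 t=0 v=4: → [0,2); WM=-1
i=2 t=0 v=8: → [0,2); WM=-1
i=3 t=0 v=9: → [0,2); WM=-1
i=4 t=1 v=3: → [0,3); WM=0
i=5 t=2 v=8: → [0,4); WM=1
i=6 t=3 v=8: → [0,5); WM=2
i=7 t=6 v=2: → [6,8); WM=5
i=8 t=8 v=8: → [8,10); WM=7
i=9 t=14 v=2: → [14,16); WM=13
i=10 t=8 v=1: DROP (t<13-4); WM=13
i=11 t=4 v=4: DROP (t<13-4); WM=13
i=12 t=4 v=8: DROP (t<13-4); WM=13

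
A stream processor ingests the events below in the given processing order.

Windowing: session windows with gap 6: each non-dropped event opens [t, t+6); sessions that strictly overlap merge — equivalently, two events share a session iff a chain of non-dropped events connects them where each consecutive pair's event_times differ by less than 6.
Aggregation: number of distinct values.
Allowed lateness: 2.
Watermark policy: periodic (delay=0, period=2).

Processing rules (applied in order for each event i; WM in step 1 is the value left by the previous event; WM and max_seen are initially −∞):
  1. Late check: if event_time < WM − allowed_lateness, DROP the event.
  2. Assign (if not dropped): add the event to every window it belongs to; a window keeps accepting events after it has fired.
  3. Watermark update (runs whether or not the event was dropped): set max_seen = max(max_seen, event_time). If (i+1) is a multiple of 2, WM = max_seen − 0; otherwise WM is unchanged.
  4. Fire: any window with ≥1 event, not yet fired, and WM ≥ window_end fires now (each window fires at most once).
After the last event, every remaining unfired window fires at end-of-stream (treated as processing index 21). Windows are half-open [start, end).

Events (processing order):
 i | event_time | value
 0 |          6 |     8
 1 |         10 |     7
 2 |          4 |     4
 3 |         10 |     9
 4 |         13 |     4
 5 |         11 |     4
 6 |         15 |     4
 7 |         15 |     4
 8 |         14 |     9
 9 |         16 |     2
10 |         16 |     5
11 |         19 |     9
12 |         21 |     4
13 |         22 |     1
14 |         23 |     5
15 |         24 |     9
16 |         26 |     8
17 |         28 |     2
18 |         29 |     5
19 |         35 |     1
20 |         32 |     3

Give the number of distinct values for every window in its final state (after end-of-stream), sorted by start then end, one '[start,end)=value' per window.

i=0 t=6 v=8: → [6,12); WM=−∞
i=1 t=10 v=7: → [6,16); WM=10
i=2 t=4 v=4: DROP (t<10-2); WM=10
i=3 t=10 v=9: → [6,16); WM=10
i=4 t=13 v=4: → [6,19); WM=10
i=5 t=11 v=4: → [6,19); WM=13
i=6 t=15 v=4: → [6,21); WM=13
i=7 t=15 v=4: → [6,21); WM=15
i=8 t=14 v=9: → [6,21); WM=15
i=9 t=16 v=2: → [6,22); WM=16
i=10 t=16 v=5: → [6,22); WM=16
i=11 t=19 v=9: → [6,25); WM=19
i=12 t=21 v=4: → [6,27); WM=19
i=13 t=22 v=1: → [6,28); WM=22
i=14 t=23 v=5: → [6,29); WM=22
i=15 t=24 v=9: → [6,30); WM=24
i=16 t=26 v=8: → [6,32); WM=24
i=17 t=28 v=2: → [6,34); WM=28
i=18 t=29 v=5: → [6,35); WM=28
i=19 t=35 v=1: → [35,41); WM=35
i=20 t=32 v=3: DROP (t<35-2); WM=35

[6,35)=7 [35,41)=1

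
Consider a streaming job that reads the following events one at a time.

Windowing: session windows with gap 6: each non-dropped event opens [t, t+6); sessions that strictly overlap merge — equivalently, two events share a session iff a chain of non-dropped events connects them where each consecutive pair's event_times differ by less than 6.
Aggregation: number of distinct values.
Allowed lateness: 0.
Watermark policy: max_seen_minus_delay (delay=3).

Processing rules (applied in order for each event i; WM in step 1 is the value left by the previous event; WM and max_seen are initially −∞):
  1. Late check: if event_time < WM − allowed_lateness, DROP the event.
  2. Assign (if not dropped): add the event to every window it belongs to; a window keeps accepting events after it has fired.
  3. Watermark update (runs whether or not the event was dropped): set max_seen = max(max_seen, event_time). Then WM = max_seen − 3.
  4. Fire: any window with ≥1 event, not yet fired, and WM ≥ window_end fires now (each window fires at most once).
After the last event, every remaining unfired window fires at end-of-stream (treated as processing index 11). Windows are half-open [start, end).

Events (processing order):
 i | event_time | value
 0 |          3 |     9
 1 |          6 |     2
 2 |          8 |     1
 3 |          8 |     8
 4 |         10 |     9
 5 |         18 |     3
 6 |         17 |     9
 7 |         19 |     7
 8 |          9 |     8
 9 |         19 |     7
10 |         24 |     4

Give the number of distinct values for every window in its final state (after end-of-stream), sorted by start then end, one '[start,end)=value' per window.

i=0 t=3 v=9: → [3,9); WM=0
i=1 t=6 v=2: → [3,12); WM=3
i=2 t=8 v=1: → [3,14); WM=5
i=3 t=8 v=8: → [3,14); WM=5
i=4 t=10 v=9: → [3,16); WM=7
i=5 t=18 v=3: → [18,24); WM=15
i=6 t=17 v=9: → [17,24); WM=15
i=7 t=19 v=7: → [17,25); WM=16
i=8 t=9 v=8: DROP (t<16-0); WM=16
i=9 t=19 v=7: → [17,25); WM=16
i=10 t=24 v=4: → [17,30); WM=21

[3,16)=4 [17,30)=4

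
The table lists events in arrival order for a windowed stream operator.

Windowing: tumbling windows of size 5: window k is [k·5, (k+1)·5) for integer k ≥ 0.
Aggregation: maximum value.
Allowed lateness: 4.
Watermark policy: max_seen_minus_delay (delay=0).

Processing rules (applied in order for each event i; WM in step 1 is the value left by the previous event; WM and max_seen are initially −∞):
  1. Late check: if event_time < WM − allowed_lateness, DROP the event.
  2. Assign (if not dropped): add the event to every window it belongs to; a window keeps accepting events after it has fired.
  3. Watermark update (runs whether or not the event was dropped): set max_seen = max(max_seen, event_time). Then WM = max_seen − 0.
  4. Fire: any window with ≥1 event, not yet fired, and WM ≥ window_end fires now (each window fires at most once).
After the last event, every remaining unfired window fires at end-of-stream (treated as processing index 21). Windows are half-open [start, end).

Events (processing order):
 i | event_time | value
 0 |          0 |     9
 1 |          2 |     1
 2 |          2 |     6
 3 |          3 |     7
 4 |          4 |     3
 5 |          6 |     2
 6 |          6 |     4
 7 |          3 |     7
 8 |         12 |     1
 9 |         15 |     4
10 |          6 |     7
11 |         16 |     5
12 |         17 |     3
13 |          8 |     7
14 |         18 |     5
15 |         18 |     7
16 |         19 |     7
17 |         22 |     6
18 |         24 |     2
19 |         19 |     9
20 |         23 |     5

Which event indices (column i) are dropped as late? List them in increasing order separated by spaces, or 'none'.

i=0 t=0 v=9: → [0,5); WM=0
i=1 t=2 v=1: → [0,5); WM=2
i=2 t=2 v=6: → [0,5); WM=2
i=3 t=3 v=7: → [0,5); WM=3
i=4 t=4 v=3: → [0,5); WM=4
i=5 t=6 v=2: → [5,10); WM=6; [0,5) fires=9
i=6 t=6 v=4: → [5,10); WM=6
i=7 t=3 v=7: → [0,5); WM=6
i=8 t=12 v=1: → [10,15); WM=12; [5,10) fires=4
i=9 t=15 v=4: → [15,20); WM=15; [10,15) fires=1
i=10 t=6 v=7: DROP (t<15-4); WM=15
i=11 t=16 v=5: → [15,20); WM=16
i=12 t=17 v=3: → [15,20); WM=17
i=13 t=8 v=7: DROP (t<17-4); WM=17
i=14 t=18 v=5: → [15,20); WM=18
i=15 t=18 v=7: → [15,20); WM=18
i=16 t=19 v=7: → [15,20); WM=19
i=17 t=22 v=6: → [20,25); WM=22; [15,20) fires=7
i=18 t=24 v=2: → [20,25); WM=24
i=19 t=19 v=9: DROP (t<24-4); WM=24
i=20 t=23 v=5: → [20,25); WM=24

10 13 19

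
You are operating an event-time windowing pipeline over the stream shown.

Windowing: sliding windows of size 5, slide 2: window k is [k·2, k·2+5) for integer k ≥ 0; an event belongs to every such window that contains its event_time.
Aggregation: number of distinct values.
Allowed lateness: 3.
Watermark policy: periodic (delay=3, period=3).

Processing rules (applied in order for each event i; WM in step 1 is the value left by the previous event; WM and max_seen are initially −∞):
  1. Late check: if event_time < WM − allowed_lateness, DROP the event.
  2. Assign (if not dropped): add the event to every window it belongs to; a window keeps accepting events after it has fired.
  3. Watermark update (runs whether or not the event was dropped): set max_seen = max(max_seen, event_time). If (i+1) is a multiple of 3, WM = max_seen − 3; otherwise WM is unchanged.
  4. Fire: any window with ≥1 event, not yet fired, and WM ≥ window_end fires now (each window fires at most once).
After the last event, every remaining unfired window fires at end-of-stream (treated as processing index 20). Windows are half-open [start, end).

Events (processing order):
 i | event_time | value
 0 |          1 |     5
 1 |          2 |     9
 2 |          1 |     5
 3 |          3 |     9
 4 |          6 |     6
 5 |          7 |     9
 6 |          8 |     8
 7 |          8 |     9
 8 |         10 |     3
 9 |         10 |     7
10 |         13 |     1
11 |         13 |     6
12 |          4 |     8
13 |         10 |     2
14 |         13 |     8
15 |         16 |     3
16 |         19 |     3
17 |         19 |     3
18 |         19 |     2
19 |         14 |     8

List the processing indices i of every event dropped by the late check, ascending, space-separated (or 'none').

12

i=0 t=1 v=5: → [0,5); WM=−∞
i=1 t=2 v=9: → [2,7),[0,5); WM=−∞
i=2 t=1 v=5: → [0,5); WM=-1
i=3 t=3 v=9: → [2,7),[0,5); WM=-1
i=4 t=6 v=6: → [6,11),[4,9),[2,7); WM=-1
i=5 t=7 v=9: → [6,11),[4,9); WM=4
i=6 t=8 v=8: → [8,13),[6,11),[4,9); WM=4
i=7 t=8 v=9: → [8,13),[6,11),[4,9); WM=4
i=8 t=10 v=3: → [10,15),[8,13),[6,11); WM=7; [0,5) fires=2 [2,7) fires=2
i=9 t=10 v=7: → [10,15),[8,13),[6,11); WM=7
i=10 t=13 v=1: → [12,17),[10,15); WM=7
i=11 t=13 v=6: → [12,17),[10,15); WM=10; [4,9) fires=3
i=12 t=4 v=8: DROP (t<10-3); WM=10
i=13 t=10 v=2: → [10,15),[8,13),[6,11); WM=10
i=14 t=13 v=8: → [12,17),[10,15); WM=10
i=15 t=16 v=3: → [16,21),[14,19),[12,17); WM=10
i=16 t=19 v=3: → [18,23),[16,21); WM=10
i=17 t=19 v=3: → [18,23),[16,21); WM=16; [6,11) fires=6 [8,13) fires=5 [10,15) fires=6
i=18 t=19 v=2: → [18,23),[16,21); WM=16
i=19 t=14 v=8: → [14,19),[12,17),[10,15); WM=16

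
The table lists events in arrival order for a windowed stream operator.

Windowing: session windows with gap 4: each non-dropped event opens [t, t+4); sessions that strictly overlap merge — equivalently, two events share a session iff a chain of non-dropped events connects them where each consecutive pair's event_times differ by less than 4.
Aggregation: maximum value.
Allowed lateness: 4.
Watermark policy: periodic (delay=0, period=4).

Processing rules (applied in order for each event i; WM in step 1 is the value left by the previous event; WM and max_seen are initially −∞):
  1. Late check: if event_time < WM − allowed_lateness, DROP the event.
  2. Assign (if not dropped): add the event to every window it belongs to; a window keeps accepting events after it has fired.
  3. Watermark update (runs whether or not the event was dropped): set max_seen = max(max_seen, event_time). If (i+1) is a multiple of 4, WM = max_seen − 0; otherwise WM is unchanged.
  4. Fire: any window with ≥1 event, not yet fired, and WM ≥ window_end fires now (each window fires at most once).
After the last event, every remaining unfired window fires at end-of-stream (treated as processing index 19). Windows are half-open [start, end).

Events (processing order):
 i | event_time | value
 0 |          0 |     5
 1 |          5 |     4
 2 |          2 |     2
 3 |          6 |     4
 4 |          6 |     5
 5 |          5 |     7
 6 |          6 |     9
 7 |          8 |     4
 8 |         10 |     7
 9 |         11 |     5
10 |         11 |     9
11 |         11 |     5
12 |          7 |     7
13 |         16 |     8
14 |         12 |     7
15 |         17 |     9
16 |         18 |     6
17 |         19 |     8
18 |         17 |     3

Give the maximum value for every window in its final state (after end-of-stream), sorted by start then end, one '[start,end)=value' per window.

[0,16)=9 [16,23)=9

i=0 t=0 v=5: → [0,4); WM=−∞
i=1 t=5 v=4: → [5,9); WM=−∞
i=2 t=2 v=2: → [0,9); WM=−∞
i=3 t=6 v=4: → [0,10); WM=6
i=4 t=6 v=5: → [0,10); WM=6
i=5 t=5 v=7: → [0,10); WM=6
i=6 t=6 v=9: → [0,10); WM=6
i=7 t=8 v=4: → [0,12); WM=8
i=8 t=10 v=7: → [0,14); WM=8
i=9 t=11 v=5: → [0,15); WM=8
i=10 t=11 v=9: → [0,15); WM=8
i=11 t=11 v=5: → [0,15); WM=11
i=12 t=7 v=7: → [0,15); WM=11
i=13 t=16 v=8: → [16,20); WM=11
i=14 t=12 v=7: → [0,16); WM=11
i=15 t=17 v=9: → [16,21); WM=17
i=16 t=18 v=6: → [16,22); WM=17
i=17 t=19 v=8: → [16,23); WM=17
i=18 t=17 v=3: → [16,23); WM=17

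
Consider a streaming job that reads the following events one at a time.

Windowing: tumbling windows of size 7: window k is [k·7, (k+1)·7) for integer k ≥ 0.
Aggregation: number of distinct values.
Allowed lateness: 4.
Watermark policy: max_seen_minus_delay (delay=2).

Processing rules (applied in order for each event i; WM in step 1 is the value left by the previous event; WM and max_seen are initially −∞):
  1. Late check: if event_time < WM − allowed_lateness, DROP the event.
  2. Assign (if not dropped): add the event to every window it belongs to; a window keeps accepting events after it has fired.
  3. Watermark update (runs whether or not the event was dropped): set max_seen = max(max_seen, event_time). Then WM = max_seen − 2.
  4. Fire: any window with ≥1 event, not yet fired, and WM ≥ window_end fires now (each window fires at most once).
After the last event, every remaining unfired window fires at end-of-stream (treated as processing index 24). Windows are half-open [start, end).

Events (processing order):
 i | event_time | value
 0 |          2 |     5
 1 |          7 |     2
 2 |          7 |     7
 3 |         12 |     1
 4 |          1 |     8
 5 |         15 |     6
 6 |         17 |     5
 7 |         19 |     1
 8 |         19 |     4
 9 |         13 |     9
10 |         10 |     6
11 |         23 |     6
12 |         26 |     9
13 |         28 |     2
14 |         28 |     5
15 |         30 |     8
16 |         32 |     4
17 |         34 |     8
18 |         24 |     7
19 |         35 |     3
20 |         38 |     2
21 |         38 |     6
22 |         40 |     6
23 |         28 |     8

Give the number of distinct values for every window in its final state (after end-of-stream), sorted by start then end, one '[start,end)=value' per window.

i=0 t=2 v=5: → [0,7); WM=0
i=1 t=7 v=2: → [7,14); WM=5
i=2 t=7 v=7: → [7,14); WM=5
i=3 t=12 v=1: → [7,14); WM=10; [0,7) fires=1
i=4 t=1 v=8: DROP (t<10-4); WM=10
i=5 t=15 v=6: → [14,21); WM=13
i=6 t=17 v=5: → [14,21); WM=15; [7,14) fires=3
i=7 t=19 v=1: → [14,21); WM=17
i=8 t=19 v=4: → [14,21); WM=17
i=9 t=13 v=9: → [7,14); WM=17
i=10 t=10 v=6: DROP (t<17-4); WM=17
i=11 t=23 v=6: → [21,28); WM=21; [14,21) fires=4
i=12 t=26 v=9: → [21,28); WM=24
i=13 t=28 v=2: → [28,35); WM=26
i=14 t=28 v=5: → [28,35); WM=26
i=15 t=30 v=8: → [28,35); WM=28; [21,28) fires=2
i=16 t=32 v=4: → [28,35); WM=30
i=17 t=34 v=8: → [28,35); WM=32
i=18 t=24 v=7: DROP (t<32-4); WM=32
i=19 t=35 v=3: → [35,42); WM=33
i=20 t=38 v=2: → [35,42); WM=36; [28,35) fires=4
i=21 t=38 v=6: → [35,42); WM=36
i=22 t=40 v=6: → [35,42); WM=38
i=23 t=28 v=8: DROP (t<38-4); WM=38

[0,7)=1 [7,14)=4 [14,21)=4 [21,28)=2 [28,35)=4 [35,42)=3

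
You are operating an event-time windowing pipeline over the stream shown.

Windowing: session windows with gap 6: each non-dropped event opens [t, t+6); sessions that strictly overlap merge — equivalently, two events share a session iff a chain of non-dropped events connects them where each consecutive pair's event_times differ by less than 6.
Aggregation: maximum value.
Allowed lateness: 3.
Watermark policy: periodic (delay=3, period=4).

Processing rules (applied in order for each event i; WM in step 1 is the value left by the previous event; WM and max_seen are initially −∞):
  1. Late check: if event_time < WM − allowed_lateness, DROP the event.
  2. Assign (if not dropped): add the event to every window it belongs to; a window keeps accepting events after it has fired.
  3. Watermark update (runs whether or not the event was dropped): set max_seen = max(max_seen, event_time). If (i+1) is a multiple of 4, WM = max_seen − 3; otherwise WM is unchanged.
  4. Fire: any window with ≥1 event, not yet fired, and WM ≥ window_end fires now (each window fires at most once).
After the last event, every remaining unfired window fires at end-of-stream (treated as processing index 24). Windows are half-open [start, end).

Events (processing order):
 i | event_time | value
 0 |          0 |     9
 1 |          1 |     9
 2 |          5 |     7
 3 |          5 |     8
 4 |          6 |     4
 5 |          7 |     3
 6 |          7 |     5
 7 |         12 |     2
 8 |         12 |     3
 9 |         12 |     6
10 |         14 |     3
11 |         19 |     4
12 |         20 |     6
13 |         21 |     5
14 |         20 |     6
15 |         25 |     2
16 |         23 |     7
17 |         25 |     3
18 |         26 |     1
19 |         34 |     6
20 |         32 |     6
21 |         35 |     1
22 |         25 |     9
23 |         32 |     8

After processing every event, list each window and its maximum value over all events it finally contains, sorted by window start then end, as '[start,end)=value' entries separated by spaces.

i=0 t=0 v=9: → [0,6); WM=−∞
i=1 t=1 v=9: → [0,7); WM=−∞
i=2 t=5 v=7: → [0,11); WM=−∞
i=3 t=5 v=8: → [0,11); WM=2
i=4 t=6 v=4: → [0,12); WM=2
i=5 t=7 v=3: → [0,13); WM=2
i=6 t=7 v=5: → [0,13); WM=2
i=7 t=12 v=2: → [0,18); WM=9
i=8 t=12 v=3: → [0,18); WM=9
i=9 t=12 v=6: → [0,18); WM=9
i=10 t=14 v=3: → [0,20); WM=9
i=11 t=19 v=4: → [0,25); WM=16
i=12 t=20 v=6: → [0,26); WM=16
i=13 t=21 v=5: → [0,27); WM=16
i=14 t=20 v=6: → [0,27); WM=16
i=15 t=25 v=2: → [0,31); WM=22
i=16 t=23 v=7: → [0,31); WM=22
i=17 t=25 v=3: → [0,31); WM=22
i=18 t=26 v=1: → [0,32); WM=22
i=19 t=34 v=6: → [34,40); WM=31
i=20 t=32 v=6: → [32,40); WM=31
i=21 t=35 v=1: → [32,41); WM=31
i=22 t=25 v=9: DROP (t<31-3); WM=31
i=23 t=32 v=8: → [32,41); WM=32

[0,32)=9 [32,41)=8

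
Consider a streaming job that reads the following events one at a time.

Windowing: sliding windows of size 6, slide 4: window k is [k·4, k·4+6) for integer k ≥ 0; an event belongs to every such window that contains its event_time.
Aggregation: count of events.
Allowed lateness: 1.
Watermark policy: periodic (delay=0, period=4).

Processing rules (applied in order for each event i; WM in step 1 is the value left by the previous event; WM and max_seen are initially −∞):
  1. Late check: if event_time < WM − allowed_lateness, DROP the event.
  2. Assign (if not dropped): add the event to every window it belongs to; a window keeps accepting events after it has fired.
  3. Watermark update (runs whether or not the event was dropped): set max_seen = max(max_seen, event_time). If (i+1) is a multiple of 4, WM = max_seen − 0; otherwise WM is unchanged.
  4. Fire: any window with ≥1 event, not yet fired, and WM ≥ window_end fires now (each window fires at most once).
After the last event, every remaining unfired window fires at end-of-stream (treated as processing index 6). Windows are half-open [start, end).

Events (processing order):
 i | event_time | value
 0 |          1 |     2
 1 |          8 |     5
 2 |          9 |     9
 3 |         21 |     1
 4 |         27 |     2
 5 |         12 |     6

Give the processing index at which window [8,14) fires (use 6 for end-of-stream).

i=0 t=1 v=2: → [0,6); WM=−∞
i=1 t=8 v=5: → [8,14),[4,10); WM=−∞
i=2 t=9 v=9: → [8,14),[4,10); WM=−∞
i=3 t=21 v=1: → [20,26),[16,22); WM=21; [0,6) fires=1 [4,10) fires=2 [8,14) fires=2
i=4 t=27 v=2: → [24,30); WM=21
i=5 t=12 v=6: DROP (t<21-1); WM=21

3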